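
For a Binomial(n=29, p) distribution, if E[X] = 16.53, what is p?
p = 0.57

For a Binomial(n, p) distribution:
E[X] = n × p

Given n = 29 and E[X] = 16.53:
16.53 = 29 × p
p = 16.53 / 29 = 0.57

Verification: Binomial(29, 0.57) has E[X] = 16.53 ✓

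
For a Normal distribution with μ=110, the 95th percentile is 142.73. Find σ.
σ = 19.8984

For X ~ Normal(μ, σ), the p-th percentile satisfies x = μ + z_p × σ,
where z_p = Φ⁻¹(p) is the standard normal quantile.

Step 1: z_{0.95} = Φ⁻¹(0.95) = 1.6449

Step 2: Solve for σ:
142.73 = 110 + 1.6449 × σ
σ = (142.73 - 110) / 1.6449
σ = 32.73 / 1.6449
σ = 19.8984

Verification: μ + z × σ = 110 + 1.6449 × 19.8984 = 142.73 ✓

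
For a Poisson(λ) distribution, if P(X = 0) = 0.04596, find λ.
λ = 3.0800

For a Poisson(λ) distribution, the PMF at 0 is:
P(X = 0) = λ^0 e^(-λ) / 0! = e^(-λ)

Given P(X = 0) = 0.04596:
e^(-λ) = 0.04596
-λ = ln(0.04596)
λ = -ln(0.04596) = 3.0800

Verification: e^(-3.0800) = 0.04596 ✓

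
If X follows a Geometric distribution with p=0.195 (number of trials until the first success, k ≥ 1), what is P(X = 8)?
0.042717

We have X ~ Geometric(p=0.195) (number of trials until the first success, k ≥ 1).

For a Geometric distribution, the PMF gives us the probability of each outcome.

Using the PMF formula:
P(X = 8) = 0.042717

Rounded to 4 decimal places: 0.0427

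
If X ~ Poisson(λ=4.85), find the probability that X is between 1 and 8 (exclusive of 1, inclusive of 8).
0.895463

We have X ~ Poisson(λ=4.85).

To find P(1 < X ≤ 8), we use:
P(1 < X ≤ 8) = P(X ≤ 8) - P(X ≤ 1)
                 = F(8) - F(1)
                 = 0.941259 - 0.045796
                 = 0.895463

So there's approximately a 89.5% chance that X falls in this range.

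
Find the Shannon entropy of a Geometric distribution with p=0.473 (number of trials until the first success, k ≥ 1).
1.4623 nats

We have X ~ Geometric(p=0.473) (number of trials until the first success, k ≥ 1).

The Shannon entropy measures the uncertainty or information content of the distribution.

For a Geometric distribution with p=0.473 (number of trials until the first success, k ≥ 1):
H(X) = 1.4623 nats

(In bits, this would be 2.1097 bits.)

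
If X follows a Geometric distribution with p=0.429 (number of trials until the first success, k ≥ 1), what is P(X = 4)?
0.079867

We have X ~ Geometric(p=0.429) (number of trials until the first success, k ≥ 1).

For a Geometric distribution, the PMF gives us the probability of each outcome.

Using the PMF formula:
P(X = 4) = 0.079867

Rounded to 4 decimal places: 0.0799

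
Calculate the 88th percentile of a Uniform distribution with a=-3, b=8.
6.6800

We have X ~ Uniform(a=-3, b=8).

We want to find x such that P(X ≤ x) = 0.88.

This is the 88th percentile, which means 88% of values fall below this point.

Using the inverse CDF (quantile function):
x = F⁻¹(0.88) = 6.6800

Verification: P(X ≤ 6.6800) = 0.88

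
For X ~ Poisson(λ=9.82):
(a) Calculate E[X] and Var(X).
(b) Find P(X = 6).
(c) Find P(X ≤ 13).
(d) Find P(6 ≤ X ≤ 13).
(a) E[X] = 9.8200, Var(X) = 9.8200
(b) P(X = 6) = 0.067696
(c) P(X ≤ 13) = 0.877231
(d) P(6 ≤ X ≤ 13) = 0.803021

We have X ~ Poisson(λ=9.82).

(a) Moments:
E[X] = 9.8200
Var(X) = 9.8200
σ = √Var(X) = 3.1337

(b) Point probability using PMF:
P(X = 6) = 0.067696

(c) Cumulative probability using CDF:
P(X ≤ 13) = F(13) = 0.877231

(d) Range probability:
P(6 ≤ X ≤ 13) = P(X ≤ 13) - P(X ≤ 5)
                   = F(13) - F(5)
                   = 0.877231 - 0.074210
                   = 0.803021

This means approximately 80.3% of outcomes fall in the interval [6, 13].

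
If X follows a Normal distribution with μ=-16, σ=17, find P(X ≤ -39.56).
0.082891

We have X ~ Normal(μ=-16, σ=17).

The CDF gives us P(X ≤ k).

Using the CDF:
P(X ≤ -39.56) = 0.082891

This means there's approximately a 8.3% chance that X is at most -39.56.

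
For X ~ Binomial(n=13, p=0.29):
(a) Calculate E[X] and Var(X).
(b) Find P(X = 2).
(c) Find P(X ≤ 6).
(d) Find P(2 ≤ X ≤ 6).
(a) E[X] = 3.7700, Var(X) = 2.6767
(b) P(X = 2) = 0.151612
(c) P(X ≤ 6) = 0.947348
(d) P(2 ≤ X ≤ 6) = 0.873832

We have X ~ Binomial(n=13, p=0.29).

(a) Moments:
E[X] = 3.7700
Var(X) = 2.6767
σ = √Var(X) = 1.6361

(b) Point probability using PMF:
P(X = 2) = 0.151612

(c) Cumulative probability using CDF:
P(X ≤ 6) = F(6) = 0.947348

(d) Range probability:
P(2 ≤ X ≤ 6) = P(X ≤ 6) - P(X ≤ 1)
                   = F(6) - F(1)
                   = 0.947348 - 0.073515
                   = 0.873832

This means approximately 87.4% of outcomes fall in the interval [2, 6].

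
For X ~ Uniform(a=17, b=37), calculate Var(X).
33.3333

We have X ~ Uniform(a=17, b=37).

For a Uniform distribution with a=17, b=37:
Var(X) = 33.3333

The variance measures the spread of the distribution around the mean.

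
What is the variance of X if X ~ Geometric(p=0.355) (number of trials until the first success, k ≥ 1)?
5.1180

We have X ~ Geometric(p=0.355) (number of trials until the first success, k ≥ 1).

For a Geometric distribution with p=0.355 (number of trials until the first success, k ≥ 1):
Var(X) = 5.1180

The variance measures the spread of the distribution around the mean.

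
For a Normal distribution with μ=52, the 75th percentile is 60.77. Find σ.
σ = 13.0024

For X ~ Normal(μ, σ), the p-th percentile satisfies x = μ + z_p × σ,
where z_p = Φ⁻¹(p) is the standard normal quantile.

Step 1: z_{0.75} = Φ⁻¹(0.75) = 0.6745

Step 2: Solve for σ:
60.77 = 52 + 0.6745 × σ
σ = (60.77 - 52) / 0.6745
σ = 8.77 / 0.6745
σ = 13.0024

Verification: μ + z × σ = 52 + 0.6745 × 13.0024 = 60.77 ✓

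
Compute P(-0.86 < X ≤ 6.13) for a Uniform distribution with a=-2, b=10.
0.582500

We have X ~ Uniform(a=-2, b=10).

To find P(-0.86 < X ≤ 6.13), we use:
P(-0.86 < X ≤ 6.13) = P(X ≤ 6.13) - P(X ≤ -0.86)
                 = F(6.13) - F(-0.86)
                 = 0.677500 - 0.095000
                 = 0.582500

So there's approximately a 58.2% chance that X falls in this range.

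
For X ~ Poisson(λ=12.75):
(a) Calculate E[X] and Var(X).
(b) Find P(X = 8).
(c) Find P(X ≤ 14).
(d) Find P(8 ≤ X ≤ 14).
(a) E[X] = 12.7500, Var(X) = 12.7500
(b) P(X = 8) = 0.050270
(c) P(X ≤ 14) = 0.700388
(d) P(8 ≤ X ≤ 14) = 0.638905

We have X ~ Poisson(λ=12.75).

(a) Moments:
E[X] = 12.7500
Var(X) = 12.7500
σ = √Var(X) = 3.5707

(b) Point probability using PMF:
P(X = 8) = 0.050270

(c) Cumulative probability using CDF:
P(X ≤ 14) = F(14) = 0.700388

(d) Range probability:
P(8 ≤ X ≤ 14) = P(X ≤ 14) - P(X ≤ 7)
                   = F(14) - F(7)
                   = 0.700388 - 0.061482
                   = 0.638905

This means approximately 63.9% of outcomes fall in the interval [8, 14].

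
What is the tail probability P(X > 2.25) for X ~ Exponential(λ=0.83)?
0.154509

We have X ~ Exponential(λ=0.83).

P(X > 2.25) = 1 - P(X ≤ 2.25)
                = 1 - F(2.25)
                = 1 - 0.845491
                = 0.154509

So there's approximately a 15.5% chance that X exceeds 2.25.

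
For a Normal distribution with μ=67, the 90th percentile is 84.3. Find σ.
σ = 13.4993

For X ~ Normal(μ, σ), the p-th percentile satisfies x = μ + z_p × σ,
where z_p = Φ⁻¹(p) is the standard normal quantile.

Step 1: z_{0.9} = Φ⁻¹(0.9) = 1.2816

Step 2: Solve for σ:
84.3 = 67 + 1.2816 × σ
σ = (84.3 - 67) / 1.2816
σ = 17.30 / 1.2816
σ = 13.4993

Verification: μ + z × σ = 67 + 1.2816 × 13.4993 = 84.30 ✓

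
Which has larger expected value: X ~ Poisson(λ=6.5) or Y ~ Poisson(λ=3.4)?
X has larger mean (6.5000 > 3.4000)

Compute the expected value for each distribution:

X ~ Poisson(λ=6.5):
E[X] = 6.5000

Y ~ Poisson(λ=3.4):
E[Y] = 3.4000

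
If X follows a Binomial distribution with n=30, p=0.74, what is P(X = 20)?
0.102835

We have X ~ Binomial(n=30, p=0.74).

For a Binomial distribution, the PMF gives us the probability of each outcome.

Using the PMF formula:
P(X = 20) = 0.102835

Rounded to 4 decimal places: 0.1028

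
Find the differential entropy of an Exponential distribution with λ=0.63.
1.4620 nats

We have X ~ Exponential(λ=0.63).

The differential entropy measures the uncertainty or information content of the distribution.

For an Exponential distribution with λ=0.63:
h(X) = 1.4620 nats

(In bits, this would be 2.1093 bits.)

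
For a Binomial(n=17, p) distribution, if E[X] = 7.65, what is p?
p = 0.45

For a Binomial(n, p) distribution:
E[X] = n × p

Given n = 17 and E[X] = 7.65:
7.65 = 17 × p
p = 7.65 / 17 = 0.45

Verification: Binomial(17, 0.45) has E[X] = 7.65 ✓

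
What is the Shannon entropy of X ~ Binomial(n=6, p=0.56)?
1.6086 nats

We have X ~ Binomial(n=6, p=0.56).

The Shannon entropy measures the uncertainty or information content of the distribution.

For a Binomial distribution with n=6, p=0.56:
H(X) = 1.6086 nats

(In bits, this would be 2.3207 bits.)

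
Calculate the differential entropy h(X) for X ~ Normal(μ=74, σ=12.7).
3.9605 nats

We have X ~ Normal(μ=74, σ=12.7).

The differential entropy measures the uncertainty or information content of the distribution.

For a Normal distribution with μ=74, σ=12.7:
h(X) = 3.9605 nats

(In bits, this would be 5.7139 bits.)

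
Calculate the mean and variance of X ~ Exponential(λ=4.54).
E[X] = 0.2203, Var(X) = 0.0485

We have X ~ Exponential(λ=4.54).

For an Exponential distribution with λ=4.54:

Expected value:
E[X] = 0.2203

Variance:
Var(X) = 0.0485

Standard deviation:
σ = √Var(X) = 0.2203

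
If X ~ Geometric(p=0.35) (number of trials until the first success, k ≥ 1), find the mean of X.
2.8571

We have X ~ Geometric(p=0.35) (number of trials until the first success, k ≥ 1).

For a Geometric distribution with p=0.35 (number of trials until the first success, k ≥ 1):
E[X] = 2.8571

This is the expected (average) value of X.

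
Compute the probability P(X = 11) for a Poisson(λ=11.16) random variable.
0.119241

We have X ~ Poisson(λ=11.16).

For a Poisson distribution, the PMF gives us the probability of each outcome.

Using the PMF formula:
P(X = 11) = 0.119241

Rounded to 4 decimal places: 0.1192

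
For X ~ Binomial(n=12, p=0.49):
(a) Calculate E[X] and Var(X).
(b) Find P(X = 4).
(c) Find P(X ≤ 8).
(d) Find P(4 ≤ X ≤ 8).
(a) E[X] = 5.8800, Var(X) = 2.9988
(b) P(X = 4) = 0.130602
(c) P(X ≤ 8) = 0.936196
(d) P(4 ≤ X ≤ 8) = 0.853037

We have X ~ Binomial(n=12, p=0.49).

(a) Moments:
E[X] = 5.8800
Var(X) = 2.9988
σ = √Var(X) = 1.7317

(b) Point probability using PMF:
P(X = 4) = 0.130602

(c) Cumulative probability using CDF:
P(X ≤ 8) = F(8) = 0.936196

(d) Range probability:
P(4 ≤ X ≤ 8) = P(X ≤ 8) - P(X ≤ 3)
                   = F(8) - F(3)
                   = 0.936196 - 0.083158
                   = 0.853037

This means approximately 85.3% of outcomes fall in the interval [4, 8].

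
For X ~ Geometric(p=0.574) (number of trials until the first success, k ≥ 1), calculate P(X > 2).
0.181476

We have X ~ Geometric(p=0.574) (number of trials until the first success, k ≥ 1).

P(X > 2) = 1 - P(X ≤ 2)
                = 1 - F(2)
                = 1 - 0.818524
                = 0.181476

So there's approximately a 18.1% chance that X exceeds 2.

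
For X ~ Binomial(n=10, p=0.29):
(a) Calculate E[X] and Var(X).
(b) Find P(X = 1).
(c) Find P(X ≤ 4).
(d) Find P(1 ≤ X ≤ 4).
(a) E[X] = 2.9000, Var(X) = 2.0590
(b) P(X = 1) = 0.132961
(c) P(X ≤ 4) = 0.866350
(d) P(1 ≤ X ≤ 4) = 0.833797

We have X ~ Binomial(n=10, p=0.29).

(a) Moments:
E[X] = 2.9000
Var(X) = 2.0590
σ = √Var(X) = 1.4349

(b) Point probability using PMF:
P(X = 1) = 0.132961

(c) Cumulative probability using CDF:
P(X ≤ 4) = F(4) = 0.866350

(d) Range probability:
P(1 ≤ X ≤ 4) = P(X ≤ 4) - P(X ≤ 0)
                   = F(4) - F(0)
                   = 0.866350 - 0.032552
                   = 0.833797

This means approximately 83.4% of outcomes fall in the interval [1, 4].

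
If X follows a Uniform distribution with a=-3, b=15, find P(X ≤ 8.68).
0.648889

We have X ~ Uniform(a=-3, b=15).

The CDF gives us P(X ≤ k).

Using the CDF:
P(X ≤ 8.68) = 0.648889

This means there's approximately a 64.9% chance that X is at most 8.68.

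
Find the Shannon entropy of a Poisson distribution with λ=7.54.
2.4171 nats

We have X ~ Poisson(λ=7.54).

The Shannon entropy measures the uncertainty or information content of the distribution.

For a Poisson distribution with λ=7.54:
H(X) = 2.4171 nats

(In bits, this would be 3.4871 bits.)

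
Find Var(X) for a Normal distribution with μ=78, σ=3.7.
13.6900

We have X ~ Normal(μ=78, σ=3.7).

For a Normal distribution with μ=78, σ=3.7:
Var(X) = 13.6900

The variance measures the spread of the distribution around the mean.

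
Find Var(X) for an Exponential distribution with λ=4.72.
0.0449

We have X ~ Exponential(λ=4.72).

For an Exponential distribution with λ=4.72:
Var(X) = 0.0449

The variance measures the spread of the distribution around the mean.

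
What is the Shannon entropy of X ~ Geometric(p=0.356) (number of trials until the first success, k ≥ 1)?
1.8289 nats

We have X ~ Geometric(p=0.356) (number of trials until the first success, k ≥ 1).

The Shannon entropy measures the uncertainty or information content of the distribution.

For a Geometric distribution with p=0.356 (number of trials until the first success, k ≥ 1):
H(X) = 1.8289 nats

(In bits, this would be 2.6385 bits.)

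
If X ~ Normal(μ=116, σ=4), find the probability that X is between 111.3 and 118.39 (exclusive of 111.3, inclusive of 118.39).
0.604916

We have X ~ Normal(μ=116, σ=4).

To find P(111.3 < X ≤ 118.39), we use:
P(111.3 < X ≤ 118.39) = P(X ≤ 118.39) - P(X ≤ 111.3)
                 = F(118.39) - F(111.3)
                 = 0.724913 - 0.119997
                 = 0.604916

So there's approximately a 60.5% chance that X falls in this range.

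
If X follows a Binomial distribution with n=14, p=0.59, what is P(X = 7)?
0.166341

We have X ~ Binomial(n=14, p=0.59).

For a Binomial distribution, the PMF gives us the probability of each outcome.

Using the PMF formula:
P(X = 7) = 0.166341

Rounded to 4 decimal places: 0.1663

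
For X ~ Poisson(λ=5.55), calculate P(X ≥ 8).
0.196729

We have X ~ Poisson(λ=5.55).

For discrete distributions, P(X ≥ 8) = 1 - P(X ≤ 7).

P(X ≤ 7) = 0.803271
P(X ≥ 8) = 1 - 0.803271 = 0.196729

So there's approximately a 19.7% chance that X is at least 8.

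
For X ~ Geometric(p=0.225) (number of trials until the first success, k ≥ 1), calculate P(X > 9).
0.100859

We have X ~ Geometric(p=0.225) (number of trials until the first success, k ≥ 1).

P(X > 9) = 1 - P(X ≤ 9)
                = 1 - F(9)
                = 1 - 0.899141
                = 0.100859

So there's approximately a 10.1% chance that X exceeds 9.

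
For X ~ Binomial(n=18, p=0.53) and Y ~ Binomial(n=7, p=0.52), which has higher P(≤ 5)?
Y has higher probability (P(Y ≤ 5) = 0.9233 > P(X ≤ 5) = 0.0275)

Compute P(≤ 5) for each distribution:

X ~ Binomial(n=18, p=0.53):
P(X ≤ 5) = 0.0275

Y ~ Binomial(n=7, p=0.52):
P(Y ≤ 5) = 0.9233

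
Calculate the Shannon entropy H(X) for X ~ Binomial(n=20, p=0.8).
1.9883 nats

We have X ~ Binomial(n=20, p=0.8).

The Shannon entropy measures the uncertainty or information content of the distribution.

For a Binomial distribution with n=20, p=0.8:
H(X) = 1.9883 nats

(In bits, this would be 2.8685 bits.)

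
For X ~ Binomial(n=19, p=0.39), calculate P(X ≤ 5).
0.185697

We have X ~ Binomial(n=19, p=0.39).

The CDF gives us P(X ≤ k).

Using the CDF:
P(X ≤ 5) = 0.185697

This means there's approximately a 18.6% chance that X is at most 5.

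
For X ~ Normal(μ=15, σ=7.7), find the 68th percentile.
18.6013

We have X ~ Normal(μ=15, σ=7.7).

We want to find x such that P(X ≤ x) = 0.68.

This is the 68th percentile, which means 68% of values fall below this point.

Using the inverse CDF (quantile function):
x = F⁻¹(0.68) = 18.6013

Verification: P(X ≤ 18.6013) = 0.68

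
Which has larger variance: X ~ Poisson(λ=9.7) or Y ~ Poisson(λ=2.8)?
X has larger variance (9.7000 > 2.8000)

Compute the variance for each distribution:

X ~ Poisson(λ=9.7):
Var(X) = 9.7000

Y ~ Poisson(λ=2.8):
Var(Y) = 2.8000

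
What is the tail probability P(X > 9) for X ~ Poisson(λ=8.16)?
0.303416

We have X ~ Poisson(λ=8.16).

P(X > 9) = 1 - P(X ≤ 9)
                = 1 - F(9)
                = 1 - 0.696584
                = 0.303416

So there's approximately a 30.3% chance that X exceeds 9.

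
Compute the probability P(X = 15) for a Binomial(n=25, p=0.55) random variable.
0.141889

We have X ~ Binomial(n=25, p=0.55).

For a Binomial distribution, the PMF gives us the probability of each outcome.

Using the PMF formula:
P(X = 15) = 0.141889

Rounded to 4 decimal places: 0.1419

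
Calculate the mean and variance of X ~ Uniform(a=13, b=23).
E[X] = 18.0000, Var(X) = 8.3333

We have X ~ Uniform(a=13, b=23).

For a Uniform distribution with a=13, b=23:

Expected value:
E[X] = 18.0000

Variance:
Var(X) = 8.3333

Standard deviation:
σ = √Var(X) = 2.8868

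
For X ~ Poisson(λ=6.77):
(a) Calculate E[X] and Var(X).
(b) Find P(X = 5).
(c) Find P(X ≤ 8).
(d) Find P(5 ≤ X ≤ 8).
(a) E[X] = 6.7700, Var(X) = 6.7700
(b) P(X = 5) = 0.136016
(c) P(X ≤ 8) = 0.758548
(d) P(5 ≤ X ≤ 8) = 0.563522

We have X ~ Poisson(λ=6.77).

(a) Moments:
E[X] = 6.7700
Var(X) = 6.7700
σ = √Var(X) = 2.6019

(b) Point probability using PMF:
P(X = 5) = 0.136016

(c) Cumulative probability using CDF:
P(X ≤ 8) = F(8) = 0.758548

(d) Range probability:
P(5 ≤ X ≤ 8) = P(X ≤ 8) - P(X ≤ 4)
                   = F(8) - F(4)
                   = 0.758548 - 0.195026
                   = 0.563522

This means approximately 56.4% of outcomes fall in the interval [5, 8].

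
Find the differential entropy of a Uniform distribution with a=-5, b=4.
2.1972 nats

We have X ~ Uniform(a=-5, b=4).

The differential entropy measures the uncertainty or information content of the distribution.

For a Uniform distribution with a=-5, b=4:
h(X) = 2.1972 nats

(In bits, this would be 3.1699 bits.)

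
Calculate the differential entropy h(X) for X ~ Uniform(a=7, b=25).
2.8904 nats

We have X ~ Uniform(a=7, b=25).

The differential entropy measures the uncertainty or information content of the distribution.

For a Uniform distribution with a=7, b=25:
h(X) = 2.8904 nats

(In bits, this would be 4.1699 bits.)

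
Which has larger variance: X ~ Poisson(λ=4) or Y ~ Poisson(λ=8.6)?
Y has larger variance (8.6000 > 4.0000)

Compute the variance for each distribution:

X ~ Poisson(λ=4):
Var(X) = 4.0000

Y ~ Poisson(λ=8.6):
Var(Y) = 8.6000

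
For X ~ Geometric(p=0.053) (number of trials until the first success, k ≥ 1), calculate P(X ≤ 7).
0.316954

We have X ~ Geometric(p=0.053) (number of trials until the first success, k ≥ 1).

The CDF gives us P(X ≤ k).

Using the CDF:
P(X ≤ 7) = 0.316954

This means there's approximately a 31.7% chance that X is at most 7.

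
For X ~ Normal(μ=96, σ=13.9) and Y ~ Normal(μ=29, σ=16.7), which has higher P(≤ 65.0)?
Y has higher probability (P(Y ≤ 65.0) = 0.9844 > P(X ≤ 65.0) = 0.0129)

Compute P(≤ 65.0) for each distribution:

X ~ Normal(μ=96, σ=13.9):
P(X ≤ 65.0) = 0.0129

Y ~ Normal(μ=29, σ=16.7):
P(Y ≤ 65.0) = 0.9844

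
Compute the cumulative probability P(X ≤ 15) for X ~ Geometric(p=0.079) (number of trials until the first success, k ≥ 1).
0.708999

We have X ~ Geometric(p=0.079) (number of trials until the first success, k ≥ 1).

The CDF gives us P(X ≤ k).

Using the CDF:
P(X ≤ 15) = 0.708999

This means there's approximately a 70.9% chance that X is at most 15.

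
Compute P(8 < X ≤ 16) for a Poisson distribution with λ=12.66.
0.742605

We have X ~ Poisson(λ=12.66).

To find P(8 < X ≤ 16), we use:
P(8 < X ≤ 16) = P(X ≤ 16) - P(X ≤ 8)
                 = F(16) - F(8)
                 = 0.858958 - 0.116353
                 = 0.742605

So there's approximately a 74.3% chance that X falls in this range.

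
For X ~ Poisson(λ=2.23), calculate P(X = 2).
0.267364

We have X ~ Poisson(λ=2.23).

For a Poisson distribution, the PMF gives us the probability of each outcome.

Using the PMF formula:
P(X = 2) = 0.267364

Rounded to 4 decimal places: 0.2674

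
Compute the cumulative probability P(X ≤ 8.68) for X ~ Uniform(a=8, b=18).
0.068000

We have X ~ Uniform(a=8, b=18).

The CDF gives us P(X ≤ k).

Using the CDF:
P(X ≤ 8.68) = 0.068000

This means there's approximately a 6.8% chance that X is at most 8.68.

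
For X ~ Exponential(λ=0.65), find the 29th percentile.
0.5269

We have X ~ Exponential(λ=0.65).

We want to find x such that P(X ≤ x) = 0.29.

This is the 29th percentile, which means 29% of values fall below this point.

Using the inverse CDF (quantile function):
x = F⁻¹(0.29) = 0.5269

Verification: P(X ≤ 0.5269) = 0.29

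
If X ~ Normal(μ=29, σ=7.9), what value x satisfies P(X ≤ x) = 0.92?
40.1001

We have X ~ Normal(μ=29, σ=7.9).

We want to find x such that P(X ≤ x) = 0.92.

This is the 92nd percentile, which means 92% of values fall below this point.

Using the inverse CDF (quantile function):
x = F⁻¹(0.92) = 40.1001

Verification: P(X ≤ 40.1001) = 0.92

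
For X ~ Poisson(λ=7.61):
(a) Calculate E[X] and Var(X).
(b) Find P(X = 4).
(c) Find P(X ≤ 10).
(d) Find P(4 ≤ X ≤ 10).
(a) E[X] = 7.6100, Var(X) = 7.6100
(b) P(X = 4) = 0.069238
(c) P(X ≤ 10) = 0.852625
(d) P(4 ≤ X ≤ 10) = 0.797619

We have X ~ Poisson(λ=7.61).

(a) Moments:
E[X] = 7.6100
Var(X) = 7.6100
σ = √Var(X) = 2.7586

(b) Point probability using PMF:
P(X = 4) = 0.069238

(c) Cumulative probability using CDF:
P(X ≤ 10) = F(10) = 0.852625

(d) Range probability:
P(4 ≤ X ≤ 10) = P(X ≤ 10) - P(X ≤ 3)
                   = F(10) - F(3)
                   = 0.852625 - 0.055006
                   = 0.797619

This means approximately 79.8% of outcomes fall in the interval [4, 10].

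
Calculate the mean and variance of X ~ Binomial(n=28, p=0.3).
E[X] = 8.4000, Var(X) = 5.8800

We have X ~ Binomial(n=28, p=0.3).

For a Binomial distribution with n=28, p=0.3:

Expected value:
E[X] = 8.4000

Variance:
Var(X) = 5.8800

Standard deviation:
σ = √Var(X) = 2.4249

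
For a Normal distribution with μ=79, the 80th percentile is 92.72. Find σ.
σ = 16.3019

For X ~ Normal(μ, σ), the p-th percentile satisfies x = μ + z_p × σ,
where z_p = Φ⁻¹(p) is the standard normal quantile.

Step 1: z_{0.8} = Φ⁻¹(0.8) = 0.8416

Step 2: Solve for σ:
92.72 = 79 + 0.8416 × σ
σ = (92.72 - 79) / 0.8416
σ = 13.72 / 0.8416
σ = 16.3019

Verification: μ + z × σ = 79 + 0.8416 × 16.3019 = 92.72 ✓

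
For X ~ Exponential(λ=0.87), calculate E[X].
1.1494

We have X ~ Exponential(λ=0.87).

For an Exponential distribution with λ=0.87:
E[X] = 1.1494

This is the expected (average) value of X.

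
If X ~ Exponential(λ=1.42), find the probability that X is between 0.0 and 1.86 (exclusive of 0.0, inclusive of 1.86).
0.928724

We have X ~ Exponential(λ=1.42).

To find P(0.0 < X ≤ 1.86), we use:
P(0.0 < X ≤ 1.86) = P(X ≤ 1.86) - P(X ≤ 0.0)
                 = F(1.86) - F(0.0)
                 = 0.928724 - 0.000000
                 = 0.928724

So there's approximately a 92.9% chance that X falls in this range.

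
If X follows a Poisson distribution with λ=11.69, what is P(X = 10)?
0.110022

We have X ~ Poisson(λ=11.69).

For a Poisson distribution, the PMF gives us the probability of each outcome.

Using the PMF formula:
P(X = 10) = 0.110022

Rounded to 4 decimal places: 0.1100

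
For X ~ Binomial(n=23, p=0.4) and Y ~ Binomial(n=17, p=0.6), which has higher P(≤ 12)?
X has higher probability (P(X ≤ 12) = 0.9187 > P(Y ≤ 12) = 0.8740)

Compute P(≤ 12) for each distribution:

X ~ Binomial(n=23, p=0.4):
P(X ≤ 12) = 0.9187

Y ~ Binomial(n=17, p=0.6):
P(Y ≤ 12) = 0.8740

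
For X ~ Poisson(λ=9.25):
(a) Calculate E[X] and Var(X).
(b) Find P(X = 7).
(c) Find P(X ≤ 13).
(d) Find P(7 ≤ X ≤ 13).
(a) E[X] = 9.2500, Var(X) = 9.2500
(b) P(X = 7) = 0.110494
(c) P(X ≤ 13) = 0.912852
(d) P(7 ≤ X ≤ 13) = 0.727904

We have X ~ Poisson(λ=9.25).

(a) Moments:
E[X] = 9.2500
Var(X) = 9.2500
σ = √Var(X) = 3.0414

(b) Point probability using PMF:
P(X = 7) = 0.110494

(c) Cumulative probability using CDF:
P(X ≤ 13) = F(13) = 0.912852

(d) Range probability:
P(7 ≤ X ≤ 13) = P(X ≤ 13) - P(X ≤ 6)
                   = F(13) - F(6)
                   = 0.912852 - 0.184948
                   = 0.727904

This means approximately 72.8% of outcomes fall in the interval [7, 13].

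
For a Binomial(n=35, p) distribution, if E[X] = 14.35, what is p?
p = 0.41

For a Binomial(n, p) distribution:
E[X] = n × p

Given n = 35 and E[X] = 14.35:
14.35 = 35 × p
p = 14.35 / 35 = 0.41

Verification: Binomial(35, 0.41) has E[X] = 14.35 ✓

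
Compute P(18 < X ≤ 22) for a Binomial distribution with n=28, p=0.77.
0.561522

We have X ~ Binomial(n=28, p=0.77).

To find P(18 < X ≤ 22), we use:
P(18 < X ≤ 22) = P(X ≤ 22) - P(X ≤ 18)
                 = F(22) - F(18)
                 = 0.650358 - 0.088836
                 = 0.561522

So there's approximately a 56.2% chance that X falls in this range.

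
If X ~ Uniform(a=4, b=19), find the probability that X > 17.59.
0.094000

We have X ~ Uniform(a=4, b=19).

P(X > 17.59) = 1 - P(X ≤ 17.59)
                = 1 - F(17.59)
                = 1 - 0.906000
                = 0.094000

So there's approximately a 9.4% chance that X exceeds 17.59.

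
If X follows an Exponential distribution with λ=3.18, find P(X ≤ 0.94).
0.949672

We have X ~ Exponential(λ=3.18).

The CDF gives us P(X ≤ k).

Using the CDF:
P(X ≤ 0.94) = 0.949672

This means there's approximately a 95.0% chance that X is at most 0.94.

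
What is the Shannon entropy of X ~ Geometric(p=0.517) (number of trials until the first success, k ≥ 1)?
1.3396 nats

We have X ~ Geometric(p=0.517) (number of trials until the first success, k ≥ 1).

The Shannon entropy measures the uncertainty or information content of the distribution.

For a Geometric distribution with p=0.517 (number of trials until the first success, k ≥ 1):
H(X) = 1.3396 nats

(In bits, this would be 1.9326 bits.)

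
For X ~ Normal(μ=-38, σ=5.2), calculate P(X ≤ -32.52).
0.854023

We have X ~ Normal(μ=-38, σ=5.2).

The CDF gives us P(X ≤ k).

Using the CDF:
P(X ≤ -32.52) = 0.854023

This means there's approximately a 85.4% chance that X is at most -32.52.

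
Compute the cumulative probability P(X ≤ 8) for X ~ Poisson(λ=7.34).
0.683810

We have X ~ Poisson(λ=7.34).

The CDF gives us P(X ≤ k).

Using the CDF:
P(X ≤ 8) = 0.683810

This means there's approximately a 68.4% chance that X is at most 8.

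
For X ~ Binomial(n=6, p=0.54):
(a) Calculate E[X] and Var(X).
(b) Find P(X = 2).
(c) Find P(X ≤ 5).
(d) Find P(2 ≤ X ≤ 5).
(a) E[X] = 3.2400, Var(X) = 1.4904
(b) P(X = 2) = 0.195844
(c) P(X ≤ 5) = 0.975205
(d) P(2 ≤ X ≤ 5) = 0.898999

We have X ~ Binomial(n=6, p=0.54).

(a) Moments:
E[X] = 3.2400
Var(X) = 1.4904
σ = √Var(X) = 1.2208

(b) Point probability using PMF:
P(X = 2) = 0.195844

(c) Cumulative probability using CDF:
P(X ≤ 5) = F(5) = 0.975205

(d) Range probability:
P(2 ≤ X ≤ 5) = P(X ≤ 5) - P(X ≤ 1)
                   = F(5) - F(1)
                   = 0.975205 - 0.076206
                   = 0.898999

This means approximately 89.9% of outcomes fall in the interval [2, 5].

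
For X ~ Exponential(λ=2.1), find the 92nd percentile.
1.2027

We have X ~ Exponential(λ=2.1).

We want to find x such that P(X ≤ x) = 0.92.

This is the 92nd percentile, which means 92% of values fall below this point.

Using the inverse CDF (quantile function):
x = F⁻¹(0.92) = 1.2027

Verification: P(X ≤ 1.2027) = 0.92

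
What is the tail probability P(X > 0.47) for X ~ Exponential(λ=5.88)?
0.063064

We have X ~ Exponential(λ=5.88).

P(X > 0.47) = 1 - P(X ≤ 0.47)
                = 1 - F(0.47)
                = 1 - 0.936936
                = 0.063064

So there's approximately a 6.3% chance that X exceeds 0.47.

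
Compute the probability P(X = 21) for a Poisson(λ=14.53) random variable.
0.024487

We have X ~ Poisson(λ=14.53).

For a Poisson distribution, the PMF gives us the probability of each outcome.

Using the PMF formula:
P(X = 21) = 0.024487

Rounded to 4 decimal places: 0.0245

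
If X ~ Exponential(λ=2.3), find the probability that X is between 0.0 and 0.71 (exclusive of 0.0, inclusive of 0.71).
0.804657

We have X ~ Exponential(λ=2.3).

To find P(0.0 < X ≤ 0.71), we use:
P(0.0 < X ≤ 0.71) = P(X ≤ 0.71) - P(X ≤ 0.0)
                 = F(0.71) - F(0.0)
                 = 0.804657 - 0.000000
                 = 0.804657

So there's approximately a 80.5% chance that X falls in this range.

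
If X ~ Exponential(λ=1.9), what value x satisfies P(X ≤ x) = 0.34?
0.2187

We have X ~ Exponential(λ=1.9).

We want to find x such that P(X ≤ x) = 0.34.

This is the 34th percentile, which means 34% of values fall below this point.

Using the inverse CDF (quantile function):
x = F⁻¹(0.34) = 0.2187

Verification: P(X ≤ 0.2187) = 0.34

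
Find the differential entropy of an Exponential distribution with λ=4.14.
-0.4207 nats

We have X ~ Exponential(λ=4.14).

The differential entropy measures the uncertainty or information content of the distribution.

For an Exponential distribution with λ=4.14:
h(X) = -0.4207 nats

(In bits, this would be -0.6069 bits.)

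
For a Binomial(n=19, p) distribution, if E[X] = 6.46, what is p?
p = 0.34

For a Binomial(n, p) distribution:
E[X] = n × p

Given n = 19 and E[X] = 6.46:
6.46 = 19 × p
p = 6.46 / 19 = 0.34

Verification: Binomial(19, 0.34) has E[X] = 6.46 ✓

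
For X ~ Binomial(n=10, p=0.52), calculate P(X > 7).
0.070216

We have X ~ Binomial(n=10, p=0.52).

P(X > 7) = 1 - P(X ≤ 7)
                = 1 - F(7)
                = 1 - 0.929784
                = 0.070216

So there's approximately a 7.0% chance that X exceeds 7.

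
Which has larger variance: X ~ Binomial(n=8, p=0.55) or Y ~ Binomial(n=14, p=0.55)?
Y has larger variance (3.4650 > 1.9800)

Compute the variance for each distribution:

X ~ Binomial(n=8, p=0.55):
Var(X) = 1.9800

Y ~ Binomial(n=14, p=0.55):
Var(Y) = 3.4650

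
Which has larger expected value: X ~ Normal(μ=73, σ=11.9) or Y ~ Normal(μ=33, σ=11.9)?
X has larger mean (73.0000 > 33.0000)

Compute the expected value for each distribution:

X ~ Normal(μ=73, σ=11.9):
E[X] = 73.0000

Y ~ Normal(μ=33, σ=11.9):
E[Y] = 33.0000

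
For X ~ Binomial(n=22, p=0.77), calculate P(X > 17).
0.405655

We have X ~ Binomial(n=22, p=0.77).

P(X > 17) = 1 - P(X ≤ 17)
                = 1 - F(17)
                = 1 - 0.594345
                = 0.405655

So there's approximately a 40.6% chance that X exceeds 17.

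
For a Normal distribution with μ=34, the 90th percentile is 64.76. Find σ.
σ = 24.0022

For X ~ Normal(μ, σ), the p-th percentile satisfies x = μ + z_p × σ,
where z_p = Φ⁻¹(p) is the standard normal quantile.

Step 1: z_{0.9} = Φ⁻¹(0.9) = 1.2816

Step 2: Solve for σ:
64.76 = 34 + 1.2816 × σ
σ = (64.76 - 34) / 1.2816
σ = 30.76 / 1.2816
σ = 24.0022

Verification: μ + z × σ = 34 + 1.2816 × 24.0022 = 64.76 ✓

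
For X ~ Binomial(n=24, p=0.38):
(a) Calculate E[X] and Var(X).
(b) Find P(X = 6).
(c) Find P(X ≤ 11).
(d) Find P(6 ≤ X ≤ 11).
(a) E[X] = 9.1200, Var(X) = 5.6544
(b) P(X = 6) = 0.074265
(c) P(X ≤ 11) = 0.841640
(d) P(6 ≤ X ≤ 11) = 0.781675

We have X ~ Binomial(n=24, p=0.38).

(a) Moments:
E[X] = 9.1200
Var(X) = 5.6544
σ = √Var(X) = 2.3779

(b) Point probability using PMF:
P(X = 6) = 0.074265

(c) Cumulative probability using CDF:
P(X ≤ 11) = F(11) = 0.841640

(d) Range probability:
P(6 ≤ X ≤ 11) = P(X ≤ 11) - P(X ≤ 5)
                   = F(11) - F(5)
                   = 0.841640 - 0.059965
                   = 0.781675

This means approximately 78.2% of outcomes fall in the interval [6, 11].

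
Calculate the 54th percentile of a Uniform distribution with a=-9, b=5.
-1.4400

We have X ~ Uniform(a=-9, b=5).

We want to find x such that P(X ≤ x) = 0.54.

This is the 54th percentile, which means 54% of values fall below this point.

Using the inverse CDF (quantile function):
x = F⁻¹(0.54) = -1.4400

Verification: P(X ≤ -1.4400) = 0.54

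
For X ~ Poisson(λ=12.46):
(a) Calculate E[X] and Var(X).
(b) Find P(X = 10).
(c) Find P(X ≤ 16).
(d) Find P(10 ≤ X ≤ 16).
(a) E[X] = 12.4600, Var(X) = 12.4600
(b) P(X = 10) = 0.096407
(c) P(X ≤ 16) = 0.871825
(d) P(10 ≤ X ≤ 16) = 0.667316

We have X ~ Poisson(λ=12.46).

(a) Moments:
E[X] = 12.4600
Var(X) = 12.4600
σ = √Var(X) = 3.5299

(b) Point probability using PMF:
P(X = 10) = 0.096407

(c) Cumulative probability using CDF:
P(X ≤ 16) = F(16) = 0.871825

(d) Range probability:
P(10 ≤ X ≤ 16) = P(X ≤ 16) - P(X ≤ 9)
                   = F(16) - F(9)
                   = 0.871825 - 0.204509
                   = 0.667316

This means approximately 66.7% of outcomes fall in the interval [10, 16].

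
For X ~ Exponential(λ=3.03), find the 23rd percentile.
0.0863

We have X ~ Exponential(λ=3.03).

We want to find x such that P(X ≤ x) = 0.23.

This is the 23rd percentile, which means 23% of values fall below this point.

Using the inverse CDF (quantile function):
x = F⁻¹(0.23) = 0.0863

Verification: P(X ≤ 0.0863) = 0.23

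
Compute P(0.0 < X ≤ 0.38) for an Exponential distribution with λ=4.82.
0.839843

We have X ~ Exponential(λ=4.82).

To find P(0.0 < X ≤ 0.38), we use:
P(0.0 < X ≤ 0.38) = P(X ≤ 0.38) - P(X ≤ 0.0)
                 = F(0.38) - F(0.0)
                 = 0.839843 - 0.000000
                 = 0.839843

So there's approximately a 84.0% chance that X falls in this range.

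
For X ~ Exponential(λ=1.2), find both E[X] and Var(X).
E[X] = 0.8333, Var(X) = 0.6944

We have X ~ Exponential(λ=1.2).

For an Exponential distribution with λ=1.2:

Expected value:
E[X] = 0.8333

Variance:
Var(X) = 0.6944

Standard deviation:
σ = √Var(X) = 0.8333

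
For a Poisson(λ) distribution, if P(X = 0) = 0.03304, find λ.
λ = 3.4100

For a Poisson(λ) distribution, the PMF at 0 is:
P(X = 0) = λ^0 e^(-λ) / 0! = e^(-λ)

Given P(X = 0) = 0.03304:
e^(-λ) = 0.03304
-λ = ln(0.03304)
λ = -ln(0.03304) = 3.4100

Verification: e^(-3.4100) = 0.03304 ✓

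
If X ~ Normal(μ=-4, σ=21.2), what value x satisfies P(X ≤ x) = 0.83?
16.2283

We have X ~ Normal(μ=-4, σ=21.2).

We want to find x such that P(X ≤ x) = 0.83.

This is the 83rd percentile, which means 83% of values fall below this point.

Using the inverse CDF (quantile function):
x = F⁻¹(0.83) = 16.2283

Verification: P(X ≤ 16.2283) = 0.83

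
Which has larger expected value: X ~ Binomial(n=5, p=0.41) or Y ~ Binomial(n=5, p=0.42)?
Y has larger mean (2.1000 > 2.0500)

Compute the expected value for each distribution:

X ~ Binomial(n=5, p=0.41):
E[X] = 2.0500

Y ~ Binomial(n=5, p=0.42):
E[Y] = 2.1000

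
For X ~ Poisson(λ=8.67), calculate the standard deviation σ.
2.9445

We have X ~ Poisson(λ=8.67).

For a Poisson distribution with λ=8.67:
σ = √Var(X) = 2.9445

The standard deviation is the square root of the variance.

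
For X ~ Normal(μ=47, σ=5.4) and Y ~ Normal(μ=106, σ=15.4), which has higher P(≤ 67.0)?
X has higher probability (P(X ≤ 67.0) = 0.9999 > P(Y ≤ 67.0) = 0.0057)

Compute P(≤ 67.0) for each distribution:

X ~ Normal(μ=47, σ=5.4):
P(X ≤ 67.0) = 0.9999

Y ~ Normal(μ=106, σ=15.4):
P(Y ≤ 67.0) = 0.0057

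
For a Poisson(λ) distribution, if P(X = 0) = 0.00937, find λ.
λ = 4.6702

For a Poisson(λ) distribution, the PMF at 0 is:
P(X = 0) = λ^0 e^(-λ) / 0! = e^(-λ)

Given P(X = 0) = 0.00937:
e^(-λ) = 0.00937
-λ = ln(0.00937)
λ = -ln(0.00937) = 4.6702

Verification: e^(-4.6702) = 0.00937 ✓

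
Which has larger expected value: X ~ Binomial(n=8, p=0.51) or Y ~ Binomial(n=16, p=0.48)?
Y has larger mean (7.6800 > 4.0800)

Compute the expected value for each distribution:

X ~ Binomial(n=8, p=0.51):
E[X] = 4.0800

Y ~ Binomial(n=16, p=0.48):
E[Y] = 7.6800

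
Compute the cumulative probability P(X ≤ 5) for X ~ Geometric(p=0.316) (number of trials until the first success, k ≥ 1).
0.850280

We have X ~ Geometric(p=0.316) (number of trials until the first success, k ≥ 1).

The CDF gives us P(X ≤ k).

Using the CDF:
P(X ≤ 5) = 0.850280

This means there's approximately a 85.0% chance that X is at most 5.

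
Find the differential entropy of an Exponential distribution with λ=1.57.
0.5489 nats

We have X ~ Exponential(λ=1.57).

The differential entropy measures the uncertainty or information content of the distribution.

For an Exponential distribution with λ=1.57:
h(X) = 0.5489 nats

(In bits, this would be 0.7919 bits.)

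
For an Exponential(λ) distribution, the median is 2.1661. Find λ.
λ = 0.3200

For X ~ Exponential(λ), the CDF is F(x) = 1 - e^(-λx).
The median m satisfies F(m) = 0.5:
1 - e^(-λm) = 0.5
e^(-λm) = 0.5
λm = ln(2)
m = ln(2) / λ

Given m = 2.1661:
λ = ln(2) / 2.1661 = 0.693147 / 2.1661 = 0.3200

Verification: ln(2) / 0.3200 = 2.1661 ✓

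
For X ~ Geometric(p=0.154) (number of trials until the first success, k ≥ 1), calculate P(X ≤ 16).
0.931147

We have X ~ Geometric(p=0.154) (number of trials until the first success, k ≥ 1).

The CDF gives us P(X ≤ k).

Using the CDF:
P(X ≤ 16) = 0.931147

This means there's approximately a 93.1% chance that X is at most 16.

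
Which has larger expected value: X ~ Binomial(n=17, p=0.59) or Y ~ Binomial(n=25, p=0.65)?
Y has larger mean (16.2500 > 10.0300)

Compute the expected value for each distribution:

X ~ Binomial(n=17, p=0.59):
E[X] = 10.0300

Y ~ Binomial(n=25, p=0.65):
E[Y] = 16.2500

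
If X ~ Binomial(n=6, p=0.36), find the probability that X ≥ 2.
0.699352

We have X ~ Binomial(n=6, p=0.36).

For discrete distributions, P(X ≥ 2) = 1 - P(X ≤ 1).

P(X ≤ 1) = 0.300648
P(X ≥ 2) = 1 - 0.300648 = 0.699352

So there's approximately a 69.9% chance that X is at least 2.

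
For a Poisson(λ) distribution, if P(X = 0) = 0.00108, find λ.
λ = 6.8308

For a Poisson(λ) distribution, the PMF at 0 is:
P(X = 0) = λ^0 e^(-λ) / 0! = e^(-λ)

Given P(X = 0) = 0.00108:
e^(-λ) = 0.00108
-λ = ln(0.00108)
λ = -ln(0.00108) = 6.8308

Verification: e^(-6.8308) = 0.00108 ✓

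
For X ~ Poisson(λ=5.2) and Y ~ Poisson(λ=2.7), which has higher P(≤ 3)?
Y has higher probability (P(Y ≤ 3) = 0.7141 > P(X ≤ 3) = 0.2381)

Compute P(≤ 3) for each distribution:

X ~ Poisson(λ=5.2):
P(X ≤ 3) = 0.2381

Y ~ Poisson(λ=2.7):
P(Y ≤ 3) = 0.7141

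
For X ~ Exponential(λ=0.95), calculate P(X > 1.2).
0.319819

We have X ~ Exponential(λ=0.95).

P(X > 1.2) = 1 - P(X ≤ 1.2)
                = 1 - F(1.2)
                = 1 - 0.680181
                = 0.319819

So there's approximately a 32.0% chance that X exceeds 1.2.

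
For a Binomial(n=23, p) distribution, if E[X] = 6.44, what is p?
p = 0.28

For a Binomial(n, p) distribution:
E[X] = n × p

Given n = 23 and E[X] = 6.44:
6.44 = 23 × p
p = 6.44 / 23 = 0.28

Verification: Binomial(23, 0.28) has E[X] = 6.44 ✓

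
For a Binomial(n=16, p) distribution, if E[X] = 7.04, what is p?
p = 0.44

For a Binomial(n, p) distribution:
E[X] = n × p

Given n = 16 and E[X] = 7.04:
7.04 = 16 × p
p = 7.04 / 16 = 0.44

Verification: Binomial(16, 0.44) has E[X] = 7.04 ✓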